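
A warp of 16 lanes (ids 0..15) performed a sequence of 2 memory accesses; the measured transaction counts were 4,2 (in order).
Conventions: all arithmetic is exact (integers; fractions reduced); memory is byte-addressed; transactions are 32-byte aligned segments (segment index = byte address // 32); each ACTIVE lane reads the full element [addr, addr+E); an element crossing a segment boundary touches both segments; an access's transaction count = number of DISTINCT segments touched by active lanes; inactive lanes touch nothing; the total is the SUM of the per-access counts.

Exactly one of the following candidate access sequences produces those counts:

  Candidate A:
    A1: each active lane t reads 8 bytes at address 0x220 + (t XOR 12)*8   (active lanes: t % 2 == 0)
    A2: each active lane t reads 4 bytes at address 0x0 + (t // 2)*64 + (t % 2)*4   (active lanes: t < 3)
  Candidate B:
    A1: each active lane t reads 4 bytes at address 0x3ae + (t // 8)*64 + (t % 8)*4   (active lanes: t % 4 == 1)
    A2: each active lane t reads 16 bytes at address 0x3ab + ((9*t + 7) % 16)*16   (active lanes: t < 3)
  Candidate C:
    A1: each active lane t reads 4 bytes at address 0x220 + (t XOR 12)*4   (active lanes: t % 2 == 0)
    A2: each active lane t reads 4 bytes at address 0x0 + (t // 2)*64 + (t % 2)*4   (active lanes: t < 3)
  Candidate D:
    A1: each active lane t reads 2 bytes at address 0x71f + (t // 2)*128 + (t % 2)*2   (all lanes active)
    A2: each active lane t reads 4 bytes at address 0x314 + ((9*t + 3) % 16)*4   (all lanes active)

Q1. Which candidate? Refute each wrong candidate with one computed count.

B: A2 gives 4 transactions, not 2
C: A1 gives 2 transactions, not 4
D: A1 gives 16 transactions, not 4
A: all counts match (4,2)

Answer: A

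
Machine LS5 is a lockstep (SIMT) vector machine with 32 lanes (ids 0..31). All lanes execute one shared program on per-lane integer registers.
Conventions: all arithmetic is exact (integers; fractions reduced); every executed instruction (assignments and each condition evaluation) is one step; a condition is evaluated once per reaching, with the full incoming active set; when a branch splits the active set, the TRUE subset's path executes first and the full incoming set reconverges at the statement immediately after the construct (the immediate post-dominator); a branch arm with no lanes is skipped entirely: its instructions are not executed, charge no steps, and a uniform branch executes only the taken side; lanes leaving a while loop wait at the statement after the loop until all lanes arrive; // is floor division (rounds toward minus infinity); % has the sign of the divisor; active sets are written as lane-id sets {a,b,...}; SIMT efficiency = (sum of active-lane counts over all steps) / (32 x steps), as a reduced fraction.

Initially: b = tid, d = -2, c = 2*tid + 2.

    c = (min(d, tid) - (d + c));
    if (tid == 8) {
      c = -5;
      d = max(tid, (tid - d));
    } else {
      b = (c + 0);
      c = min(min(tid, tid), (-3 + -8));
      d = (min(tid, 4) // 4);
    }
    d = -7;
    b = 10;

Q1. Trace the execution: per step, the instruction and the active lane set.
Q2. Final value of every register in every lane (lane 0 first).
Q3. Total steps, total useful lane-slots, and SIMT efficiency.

step 0: c <- (min(d, tid) - (d + c)) {0,1,2,3,4,5,6,7,8,9,10,11,12,13,14,15,16,17,18,19,20,21,22,23,24,25,26,27,28,29,30,31}
step 1: eval (tid == 8)              {0,1,2,3,4,5,6,7,8,9,10,11,12,13,14,15,16,17,18,19,20,21,22,23,24,25,26,27,28,29,30,31}
step 2: c <- -5                      {8}
step 3: d <- max(tid, (tid - d))     {8}
step 4: b <- (c + 0)                 {0,1,2,3,4,5,6,7,9,10,11,12,13,14,15,16,17,18,19,20,21,22,23,24,25,26,27,28,29,30,31}
step 5: c <- min(min(tid, tid), (-3 + -8)) {0,1,2,3,4,5,6,7,9,10,11,12,13,14,15,16,17,18,19,20,21,22,23,24,25,26,27,28,29,30,31}
step 6: d <- (min(tid, 4) // 4)      {0,1,2,3,4,5,6,7,9,10,11,12,13,14,15,16,17,18,19,20,21,22,23,24,25,26,27,28,29,30,31}
step 7: d <- -7                      {0,1,2,3,4,5,6,7,8,9,10,11,12,13,14,15,16,17,18,19,20,21,22,23,24,25,26,27,28,29,30,31}
step 8: b <- 10                      {0,1,2,3,4,5,6,7,8,9,10,11,12,13,14,15,16,17,18,19,20,21,22,23,24,25,26,27,28,29,30,31}

Answer: 9 steps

b: 10,10,10,10,10,10,10,10,10,10,10,10,10,10,10,10,10,10,10,10,10,10,10,10,10,10,10,10,10,10,10,10
d: -7,-7,-7,-7,-7,-7,-7,-7,-7,-7,-7,-7,-7,-7,-7,-7,-7,-7,-7,-7,-7,-7,-7,-7,-7,-7,-7,-7,-7,-7,-7,-7
c: -11,-11,-11,-11,-11,-11,-11,-11,-5,-11,-11,-11,-11,-11,-11,-11,-11,-11,-11,-11,-11,-11,-11,-11,-11,-11,-11,-11,-11,-11,-11,-11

steps = 9; useful = 223; efficiency = 223/288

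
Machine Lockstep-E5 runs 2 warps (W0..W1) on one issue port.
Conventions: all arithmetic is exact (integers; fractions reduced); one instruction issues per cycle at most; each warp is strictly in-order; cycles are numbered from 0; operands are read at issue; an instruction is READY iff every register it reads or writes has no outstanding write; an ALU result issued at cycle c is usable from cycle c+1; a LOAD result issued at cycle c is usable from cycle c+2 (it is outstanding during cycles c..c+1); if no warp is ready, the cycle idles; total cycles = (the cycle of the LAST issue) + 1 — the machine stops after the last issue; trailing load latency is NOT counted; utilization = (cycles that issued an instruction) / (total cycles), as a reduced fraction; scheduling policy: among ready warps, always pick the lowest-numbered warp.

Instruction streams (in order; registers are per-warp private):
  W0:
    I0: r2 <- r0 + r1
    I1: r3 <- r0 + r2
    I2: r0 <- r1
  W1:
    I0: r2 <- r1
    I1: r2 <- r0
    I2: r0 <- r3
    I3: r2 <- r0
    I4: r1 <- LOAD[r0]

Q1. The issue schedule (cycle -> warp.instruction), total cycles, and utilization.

cycle 0: W0.I0
cycle 1: W0.I1
cycle 2: W0.I2
cycle 3: W1.I0
cycle 4: W1.I1
cycle 5: W1.I2
cycle 6: W1.I3
cycle 7: W1.I4

Answer: 8 cycles, utilization 1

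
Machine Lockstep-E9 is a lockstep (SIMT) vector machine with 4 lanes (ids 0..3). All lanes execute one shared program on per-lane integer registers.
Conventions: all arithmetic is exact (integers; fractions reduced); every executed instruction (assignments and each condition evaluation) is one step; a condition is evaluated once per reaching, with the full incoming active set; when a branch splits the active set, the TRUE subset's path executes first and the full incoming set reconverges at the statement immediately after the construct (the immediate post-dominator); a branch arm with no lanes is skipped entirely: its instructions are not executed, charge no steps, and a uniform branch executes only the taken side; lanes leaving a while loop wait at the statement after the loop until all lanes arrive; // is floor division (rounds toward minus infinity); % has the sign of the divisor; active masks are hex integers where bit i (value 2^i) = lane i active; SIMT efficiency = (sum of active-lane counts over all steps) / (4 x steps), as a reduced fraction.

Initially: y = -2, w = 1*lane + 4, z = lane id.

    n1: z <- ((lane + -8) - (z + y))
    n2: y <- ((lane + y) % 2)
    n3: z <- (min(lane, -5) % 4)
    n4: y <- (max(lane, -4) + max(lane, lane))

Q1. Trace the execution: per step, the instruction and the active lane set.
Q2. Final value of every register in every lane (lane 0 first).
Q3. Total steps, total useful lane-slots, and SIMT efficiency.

step 0: z <- ((lane + -8) - (z + y)) 0xf
step 1: y <- ((lane + y) % 2)        0xf
step 2: z <- (min(lane, -5) % 4)     0xf
step 3: y <- (max(lane, -4) + max(lane, lane)) 0xf

Answer: 4 steps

y: 0,2,4,6
w: 4,5,6,7
z: 3,3,3,3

steps = 4; useful = 16; efficiency = 16/16 = 1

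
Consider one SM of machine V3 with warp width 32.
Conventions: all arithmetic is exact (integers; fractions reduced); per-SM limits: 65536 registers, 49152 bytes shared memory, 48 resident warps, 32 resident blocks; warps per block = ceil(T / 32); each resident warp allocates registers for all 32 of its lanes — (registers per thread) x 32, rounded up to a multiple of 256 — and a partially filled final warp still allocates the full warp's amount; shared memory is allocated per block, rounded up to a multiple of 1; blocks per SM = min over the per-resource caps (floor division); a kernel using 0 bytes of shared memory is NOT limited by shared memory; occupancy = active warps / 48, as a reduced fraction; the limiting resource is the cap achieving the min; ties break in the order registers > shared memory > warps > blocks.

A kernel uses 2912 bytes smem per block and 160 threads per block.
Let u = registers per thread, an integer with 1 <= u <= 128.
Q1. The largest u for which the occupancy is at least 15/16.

Answer: u = 40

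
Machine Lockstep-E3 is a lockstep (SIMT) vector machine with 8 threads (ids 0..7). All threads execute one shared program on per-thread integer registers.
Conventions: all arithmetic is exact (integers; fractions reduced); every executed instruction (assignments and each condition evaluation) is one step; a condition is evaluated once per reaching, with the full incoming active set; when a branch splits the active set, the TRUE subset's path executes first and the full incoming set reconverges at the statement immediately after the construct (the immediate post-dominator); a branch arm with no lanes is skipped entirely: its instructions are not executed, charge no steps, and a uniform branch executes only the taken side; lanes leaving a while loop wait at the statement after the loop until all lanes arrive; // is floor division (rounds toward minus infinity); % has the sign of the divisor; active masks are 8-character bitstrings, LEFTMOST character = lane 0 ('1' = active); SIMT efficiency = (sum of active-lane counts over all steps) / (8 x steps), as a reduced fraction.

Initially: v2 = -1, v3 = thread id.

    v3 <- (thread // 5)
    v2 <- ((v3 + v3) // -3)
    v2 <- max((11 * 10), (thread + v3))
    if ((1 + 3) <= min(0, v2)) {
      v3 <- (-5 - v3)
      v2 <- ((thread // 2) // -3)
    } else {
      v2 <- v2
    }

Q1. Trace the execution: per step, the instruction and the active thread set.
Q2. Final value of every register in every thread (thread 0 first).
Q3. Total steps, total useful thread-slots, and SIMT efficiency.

step 0: v3 <- (thread // 5)          11111111
step 1: v2 <- ((v3 + v3) // -3)      11111111
step 2: v2 <- max((11 * 10), (thread + v3)) 11111111
step 3: eval ((1 + 3) <= min(0, v2)) 11111111
step 4: v2 <- v2                     11111111

Answer: 5 steps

v2: 110,110,110,110,110,110,110,110
v3: 0,0,0,0,0,1,1,1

steps = 5; useful = 40; efficiency = 40/40 = 1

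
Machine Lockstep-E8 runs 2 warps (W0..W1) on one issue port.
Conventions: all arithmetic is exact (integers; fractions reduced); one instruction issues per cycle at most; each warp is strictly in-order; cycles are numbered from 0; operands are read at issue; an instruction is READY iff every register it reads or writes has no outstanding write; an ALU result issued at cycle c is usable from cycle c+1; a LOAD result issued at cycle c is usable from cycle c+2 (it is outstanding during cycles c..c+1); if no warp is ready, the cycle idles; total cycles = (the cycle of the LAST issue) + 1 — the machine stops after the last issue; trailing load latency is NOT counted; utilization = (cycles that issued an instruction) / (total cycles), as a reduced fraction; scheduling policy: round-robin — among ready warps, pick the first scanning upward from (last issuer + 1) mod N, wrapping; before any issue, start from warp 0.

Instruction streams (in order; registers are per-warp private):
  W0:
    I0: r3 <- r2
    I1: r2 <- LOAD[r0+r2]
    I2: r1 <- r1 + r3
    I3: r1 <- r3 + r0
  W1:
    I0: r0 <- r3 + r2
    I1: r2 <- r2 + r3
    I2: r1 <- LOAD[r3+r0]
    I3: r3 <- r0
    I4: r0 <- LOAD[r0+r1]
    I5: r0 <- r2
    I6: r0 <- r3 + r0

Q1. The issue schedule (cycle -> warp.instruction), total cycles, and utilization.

cycle 0: W0.I0
cycle 1: W1.I0
cycle 2: W0.I1
cycle 3: W1.I1
cycle 4: W0.I2
cycle 5: W1.I2
cycle 6: W0.I3
cycle 7: W1.I3
cycle 8: W1.I4
cycle 9: idle
cycle 10: W1.I5
cycle 11: W1.I6

Answer: 12 cycles, utilization 11/12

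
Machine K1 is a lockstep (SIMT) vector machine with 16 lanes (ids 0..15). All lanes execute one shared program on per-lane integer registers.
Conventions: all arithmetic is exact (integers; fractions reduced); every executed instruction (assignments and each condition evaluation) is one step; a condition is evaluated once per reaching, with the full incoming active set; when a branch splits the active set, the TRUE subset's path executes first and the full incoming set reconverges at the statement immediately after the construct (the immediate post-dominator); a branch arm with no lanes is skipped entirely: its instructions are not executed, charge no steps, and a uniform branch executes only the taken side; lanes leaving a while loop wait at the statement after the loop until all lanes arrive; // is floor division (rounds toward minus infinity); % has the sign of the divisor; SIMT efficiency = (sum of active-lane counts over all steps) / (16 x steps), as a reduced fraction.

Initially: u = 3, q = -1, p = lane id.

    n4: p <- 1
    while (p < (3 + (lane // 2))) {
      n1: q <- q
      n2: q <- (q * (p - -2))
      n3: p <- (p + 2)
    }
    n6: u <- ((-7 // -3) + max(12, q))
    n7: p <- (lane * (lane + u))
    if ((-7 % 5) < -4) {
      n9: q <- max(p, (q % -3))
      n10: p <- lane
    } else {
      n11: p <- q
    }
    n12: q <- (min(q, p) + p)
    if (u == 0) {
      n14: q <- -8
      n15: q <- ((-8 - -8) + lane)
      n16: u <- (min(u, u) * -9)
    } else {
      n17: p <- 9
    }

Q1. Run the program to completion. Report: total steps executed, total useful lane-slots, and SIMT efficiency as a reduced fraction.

Answer: 29 steps, 336 useful, 21/29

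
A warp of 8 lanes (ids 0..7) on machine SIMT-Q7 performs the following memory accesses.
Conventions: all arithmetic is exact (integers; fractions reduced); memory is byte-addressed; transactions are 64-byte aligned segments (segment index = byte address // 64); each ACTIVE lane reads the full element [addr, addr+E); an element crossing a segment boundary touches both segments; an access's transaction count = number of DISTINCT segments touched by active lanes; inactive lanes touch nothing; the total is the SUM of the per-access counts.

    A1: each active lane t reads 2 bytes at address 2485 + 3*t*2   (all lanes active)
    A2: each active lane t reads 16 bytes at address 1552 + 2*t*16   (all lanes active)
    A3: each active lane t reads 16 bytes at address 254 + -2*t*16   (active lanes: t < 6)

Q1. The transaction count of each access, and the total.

A1: 2 transactions
A2: 4 transactions
A3: 4 transactions

Answer: 2,4,4; total 10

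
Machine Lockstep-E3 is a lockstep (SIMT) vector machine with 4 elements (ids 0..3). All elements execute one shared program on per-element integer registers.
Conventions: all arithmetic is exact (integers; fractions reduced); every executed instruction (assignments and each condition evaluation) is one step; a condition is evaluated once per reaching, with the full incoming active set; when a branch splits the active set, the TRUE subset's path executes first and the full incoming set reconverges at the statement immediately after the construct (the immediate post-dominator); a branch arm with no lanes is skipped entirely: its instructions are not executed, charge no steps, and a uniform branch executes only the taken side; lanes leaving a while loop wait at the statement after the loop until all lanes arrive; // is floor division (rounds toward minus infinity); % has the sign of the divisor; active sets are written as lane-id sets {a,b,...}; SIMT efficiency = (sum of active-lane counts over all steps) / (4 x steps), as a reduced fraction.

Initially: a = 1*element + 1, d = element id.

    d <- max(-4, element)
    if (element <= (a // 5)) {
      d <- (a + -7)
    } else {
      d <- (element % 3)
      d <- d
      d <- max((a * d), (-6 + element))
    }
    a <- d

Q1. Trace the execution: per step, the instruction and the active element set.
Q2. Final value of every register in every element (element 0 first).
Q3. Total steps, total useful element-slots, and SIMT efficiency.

step 0: d <- max(-4, element)        {0,1,2,3}
step 1: eval (element <= (a // 5))   {0,1,2,3}
step 2: d <- (a + -7)                {0}
step 3: d <- (element % 3)           {1,2,3}
step 4: d <- d                       {1,2,3}
step 5: d <- max((a * d), (-6 + element)) {1,2,3}
step 6: a <- d                       {0,1,2,3}

Answer: 7 steps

a: -6,2,6,0
d: -6,2,6,0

steps = 7; useful = 22; efficiency = 22/28 = 11/14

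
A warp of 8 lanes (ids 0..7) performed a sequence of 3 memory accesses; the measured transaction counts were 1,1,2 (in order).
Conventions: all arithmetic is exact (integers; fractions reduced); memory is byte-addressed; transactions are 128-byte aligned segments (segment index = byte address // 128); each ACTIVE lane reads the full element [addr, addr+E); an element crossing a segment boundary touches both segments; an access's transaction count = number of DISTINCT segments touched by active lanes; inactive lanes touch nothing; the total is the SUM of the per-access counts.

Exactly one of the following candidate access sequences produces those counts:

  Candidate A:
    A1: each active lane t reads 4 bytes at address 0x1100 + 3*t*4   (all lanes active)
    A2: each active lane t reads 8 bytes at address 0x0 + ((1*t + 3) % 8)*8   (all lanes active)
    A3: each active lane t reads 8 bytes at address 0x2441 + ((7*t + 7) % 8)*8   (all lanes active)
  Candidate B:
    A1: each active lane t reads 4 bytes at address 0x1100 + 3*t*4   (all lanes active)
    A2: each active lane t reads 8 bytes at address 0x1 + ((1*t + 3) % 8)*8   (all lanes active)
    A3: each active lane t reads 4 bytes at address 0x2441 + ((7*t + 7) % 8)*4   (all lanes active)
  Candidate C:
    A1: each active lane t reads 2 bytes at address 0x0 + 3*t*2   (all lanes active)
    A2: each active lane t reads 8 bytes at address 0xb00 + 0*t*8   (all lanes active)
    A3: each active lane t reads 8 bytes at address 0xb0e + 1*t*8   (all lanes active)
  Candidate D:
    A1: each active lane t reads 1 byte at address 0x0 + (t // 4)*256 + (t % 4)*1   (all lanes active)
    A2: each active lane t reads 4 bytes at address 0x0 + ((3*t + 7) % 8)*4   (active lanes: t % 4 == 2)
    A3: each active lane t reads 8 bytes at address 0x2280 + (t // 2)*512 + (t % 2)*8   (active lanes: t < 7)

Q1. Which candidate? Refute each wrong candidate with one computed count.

B: A3 gives 1 transaction, not 2
C: A3 gives 1 transaction, not 2
D: A1 gives 2 transactions, not 1
A: all counts match (1,1,2)

Answer: A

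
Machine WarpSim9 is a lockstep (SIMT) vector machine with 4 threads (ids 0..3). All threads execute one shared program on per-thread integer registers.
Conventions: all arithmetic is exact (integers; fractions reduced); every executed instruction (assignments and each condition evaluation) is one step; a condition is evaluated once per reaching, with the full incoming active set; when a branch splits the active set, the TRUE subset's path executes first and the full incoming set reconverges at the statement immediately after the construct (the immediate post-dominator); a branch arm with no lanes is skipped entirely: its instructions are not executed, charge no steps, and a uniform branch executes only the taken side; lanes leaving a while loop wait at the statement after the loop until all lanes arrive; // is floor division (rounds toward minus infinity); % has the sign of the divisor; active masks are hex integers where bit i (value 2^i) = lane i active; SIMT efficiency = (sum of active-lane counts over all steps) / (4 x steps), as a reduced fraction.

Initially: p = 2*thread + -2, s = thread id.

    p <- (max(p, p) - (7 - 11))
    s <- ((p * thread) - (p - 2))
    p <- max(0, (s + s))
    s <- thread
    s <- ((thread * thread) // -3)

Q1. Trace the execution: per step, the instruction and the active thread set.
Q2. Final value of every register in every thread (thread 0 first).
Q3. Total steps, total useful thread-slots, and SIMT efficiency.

step 0: p <- (max(p, p) - (7 - 11))  0xf
step 1: s <- ((p * thread) - (p - 2)) 0xf
step 2: p <- max(0, (s + s))         0xf
step 3: s <- thread                  0xf
step 4: s <- ((thread * thread) // -3) 0xf

Answer: 5 steps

p: 0,4,16,36
s: 0,-1,-2,-3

steps = 5; useful = 20; efficiency = 20/20 = 1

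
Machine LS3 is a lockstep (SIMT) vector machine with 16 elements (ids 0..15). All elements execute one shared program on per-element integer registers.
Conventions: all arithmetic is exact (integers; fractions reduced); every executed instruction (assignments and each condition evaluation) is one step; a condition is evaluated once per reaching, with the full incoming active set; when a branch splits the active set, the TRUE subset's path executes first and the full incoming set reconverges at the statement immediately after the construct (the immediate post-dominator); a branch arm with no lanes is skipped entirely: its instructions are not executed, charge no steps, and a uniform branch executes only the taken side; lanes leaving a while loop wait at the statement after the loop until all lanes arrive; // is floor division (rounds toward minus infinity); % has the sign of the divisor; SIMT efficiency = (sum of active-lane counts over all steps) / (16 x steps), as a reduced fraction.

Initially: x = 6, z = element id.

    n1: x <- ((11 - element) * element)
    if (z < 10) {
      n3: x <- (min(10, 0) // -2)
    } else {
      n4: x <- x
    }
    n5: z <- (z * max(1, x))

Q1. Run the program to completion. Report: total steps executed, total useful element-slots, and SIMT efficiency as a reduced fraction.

Answer: 5 steps, 64 useful, 4/5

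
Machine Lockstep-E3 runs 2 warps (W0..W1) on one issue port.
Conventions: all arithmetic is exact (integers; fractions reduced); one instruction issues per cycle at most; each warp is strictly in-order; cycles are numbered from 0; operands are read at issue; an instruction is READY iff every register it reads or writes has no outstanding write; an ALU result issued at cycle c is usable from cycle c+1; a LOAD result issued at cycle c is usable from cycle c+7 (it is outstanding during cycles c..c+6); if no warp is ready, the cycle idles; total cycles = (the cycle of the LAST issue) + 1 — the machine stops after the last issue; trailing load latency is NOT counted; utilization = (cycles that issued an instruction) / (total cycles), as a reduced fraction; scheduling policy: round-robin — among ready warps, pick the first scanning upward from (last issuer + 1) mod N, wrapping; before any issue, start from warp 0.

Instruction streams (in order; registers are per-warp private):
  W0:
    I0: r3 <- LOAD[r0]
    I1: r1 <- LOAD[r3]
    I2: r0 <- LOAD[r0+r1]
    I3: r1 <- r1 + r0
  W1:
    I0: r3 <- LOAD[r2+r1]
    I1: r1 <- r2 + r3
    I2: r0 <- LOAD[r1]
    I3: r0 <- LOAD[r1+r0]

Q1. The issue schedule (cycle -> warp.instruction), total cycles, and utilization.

cycle 0: W0.I0
cycle 1: W1.I0
cycle 2: idle
cycle 3: idle
cycle 4: idle
cycle 5: idle
cycle 6: idle
cycle 7: W0.I1
cycle 8: W1.I1
cycle 9: W1.I2
cycle 10: idle
cycle 11: idle
cycle 12: idle
cycle 13: idle
cycle 14: W0.I2
cycle 15: idle
cycle 16: W1.I3
cycle 17: idle
cycle 18: idle
cycle 19: idle
cycle 20: idle
cycle 21: W0.I3

Answer: 22 cycles, utilization 4/11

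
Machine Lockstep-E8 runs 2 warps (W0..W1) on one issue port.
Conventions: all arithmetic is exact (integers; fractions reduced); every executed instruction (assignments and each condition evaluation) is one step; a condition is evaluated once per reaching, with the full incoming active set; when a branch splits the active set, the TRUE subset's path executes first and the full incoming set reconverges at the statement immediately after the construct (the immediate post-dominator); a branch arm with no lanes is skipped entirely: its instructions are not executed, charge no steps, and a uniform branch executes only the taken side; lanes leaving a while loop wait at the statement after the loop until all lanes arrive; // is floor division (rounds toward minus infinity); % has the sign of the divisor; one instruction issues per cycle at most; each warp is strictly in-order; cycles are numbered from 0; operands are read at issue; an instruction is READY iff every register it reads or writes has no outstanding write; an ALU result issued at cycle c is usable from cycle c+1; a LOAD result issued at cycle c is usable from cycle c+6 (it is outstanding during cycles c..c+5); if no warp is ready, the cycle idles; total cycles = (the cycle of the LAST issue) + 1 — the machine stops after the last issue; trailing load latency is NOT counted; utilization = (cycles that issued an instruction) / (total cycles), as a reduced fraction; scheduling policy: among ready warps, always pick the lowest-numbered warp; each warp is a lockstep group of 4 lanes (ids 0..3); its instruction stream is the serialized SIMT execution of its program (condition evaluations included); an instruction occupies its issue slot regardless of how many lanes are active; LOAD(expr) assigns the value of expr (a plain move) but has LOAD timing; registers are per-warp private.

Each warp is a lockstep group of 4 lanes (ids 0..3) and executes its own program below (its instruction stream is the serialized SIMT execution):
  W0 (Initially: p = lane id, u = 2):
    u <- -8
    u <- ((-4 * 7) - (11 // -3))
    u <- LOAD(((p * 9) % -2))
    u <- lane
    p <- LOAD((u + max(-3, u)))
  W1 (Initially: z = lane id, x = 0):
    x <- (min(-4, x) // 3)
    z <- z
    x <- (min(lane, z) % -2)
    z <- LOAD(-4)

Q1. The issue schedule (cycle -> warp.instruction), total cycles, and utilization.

cycle 0: W0.I0
cycle 1: W0.I1
cycle 2: W0.I2
cycle 3: W1.I0
cycle 4: W1.I1
cycle 5: W1.I2
cycle 6: W1.I3
cycle 7: idle
cycle 8: W0.I3
cycle 9: W0.I4

Answer: 10 cycles, utilization 9/10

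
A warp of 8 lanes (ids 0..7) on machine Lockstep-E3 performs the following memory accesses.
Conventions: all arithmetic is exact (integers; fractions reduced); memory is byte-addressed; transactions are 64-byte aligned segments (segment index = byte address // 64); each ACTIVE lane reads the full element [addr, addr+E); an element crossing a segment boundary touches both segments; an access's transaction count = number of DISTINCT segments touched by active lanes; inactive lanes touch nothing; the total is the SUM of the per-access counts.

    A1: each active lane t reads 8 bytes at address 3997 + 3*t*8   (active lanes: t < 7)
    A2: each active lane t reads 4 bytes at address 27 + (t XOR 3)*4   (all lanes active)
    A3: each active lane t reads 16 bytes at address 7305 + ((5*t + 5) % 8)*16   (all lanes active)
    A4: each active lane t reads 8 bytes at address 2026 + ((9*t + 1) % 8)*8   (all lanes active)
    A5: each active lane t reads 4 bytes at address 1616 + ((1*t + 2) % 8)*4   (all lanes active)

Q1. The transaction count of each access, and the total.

A1: 3 transactions
A2: 1 transaction
A3: 3 transactions
A4: 2 transactions
A5: 1 transaction

Answer: 3,1,3,2,1; total 10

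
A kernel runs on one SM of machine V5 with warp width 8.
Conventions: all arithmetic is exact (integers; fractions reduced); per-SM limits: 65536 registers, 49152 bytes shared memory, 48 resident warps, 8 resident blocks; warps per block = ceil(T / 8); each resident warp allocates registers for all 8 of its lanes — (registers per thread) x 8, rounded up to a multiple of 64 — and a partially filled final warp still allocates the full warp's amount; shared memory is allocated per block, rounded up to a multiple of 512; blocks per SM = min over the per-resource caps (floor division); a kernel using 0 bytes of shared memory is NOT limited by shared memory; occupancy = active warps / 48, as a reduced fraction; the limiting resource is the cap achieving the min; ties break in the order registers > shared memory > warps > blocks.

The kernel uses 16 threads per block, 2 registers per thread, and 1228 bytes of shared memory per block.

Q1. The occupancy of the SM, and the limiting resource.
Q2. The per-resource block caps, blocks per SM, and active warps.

Answer: occupancy 1/3, limited by blocks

registers: 512 blocks
shared memory: 32 blocks
warps: 24 blocks
blocks: 8 blocks

Answer: 8 blocks, 16 active warps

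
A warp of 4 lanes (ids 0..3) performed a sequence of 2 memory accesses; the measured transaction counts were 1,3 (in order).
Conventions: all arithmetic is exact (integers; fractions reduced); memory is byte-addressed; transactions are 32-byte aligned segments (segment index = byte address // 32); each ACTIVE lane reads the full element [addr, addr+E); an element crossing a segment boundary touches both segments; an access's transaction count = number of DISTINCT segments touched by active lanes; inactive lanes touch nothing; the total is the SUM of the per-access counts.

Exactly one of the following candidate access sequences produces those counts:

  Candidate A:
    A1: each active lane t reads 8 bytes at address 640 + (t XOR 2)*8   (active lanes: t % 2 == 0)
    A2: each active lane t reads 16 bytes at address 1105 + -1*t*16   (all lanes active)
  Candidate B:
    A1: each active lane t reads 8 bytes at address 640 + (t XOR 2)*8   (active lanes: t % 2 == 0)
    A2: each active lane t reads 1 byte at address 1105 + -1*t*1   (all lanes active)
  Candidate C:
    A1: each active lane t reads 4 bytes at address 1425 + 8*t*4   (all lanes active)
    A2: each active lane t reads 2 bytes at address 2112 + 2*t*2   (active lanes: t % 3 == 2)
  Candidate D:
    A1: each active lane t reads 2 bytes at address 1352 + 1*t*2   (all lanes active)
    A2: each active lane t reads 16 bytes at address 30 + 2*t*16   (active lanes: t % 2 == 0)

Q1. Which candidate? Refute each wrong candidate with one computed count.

B: A2 gives 1 transaction, not 3
C: A1 gives 4 transactions, not 1
D: A2 gives 4 transactions, not 3
A: all counts match (1,3)

Answer: A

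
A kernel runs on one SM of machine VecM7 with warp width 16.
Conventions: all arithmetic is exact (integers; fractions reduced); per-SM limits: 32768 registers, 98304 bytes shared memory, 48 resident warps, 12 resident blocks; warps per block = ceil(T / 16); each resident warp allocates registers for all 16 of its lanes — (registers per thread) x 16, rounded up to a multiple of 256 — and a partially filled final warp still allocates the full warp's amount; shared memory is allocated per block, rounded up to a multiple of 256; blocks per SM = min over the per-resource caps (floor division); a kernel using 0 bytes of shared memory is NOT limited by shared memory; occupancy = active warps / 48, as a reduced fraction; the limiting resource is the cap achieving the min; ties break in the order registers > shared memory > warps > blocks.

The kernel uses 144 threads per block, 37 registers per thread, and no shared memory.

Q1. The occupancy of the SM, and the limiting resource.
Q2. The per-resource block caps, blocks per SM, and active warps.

Answer: occupancy 3/4, limited by registers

registers: 4 blocks
shared memory: no limit (kernel uses none)
warps: 5 blocks
blocks: 12 blocks

Answer: 4 blocks, 36 active warps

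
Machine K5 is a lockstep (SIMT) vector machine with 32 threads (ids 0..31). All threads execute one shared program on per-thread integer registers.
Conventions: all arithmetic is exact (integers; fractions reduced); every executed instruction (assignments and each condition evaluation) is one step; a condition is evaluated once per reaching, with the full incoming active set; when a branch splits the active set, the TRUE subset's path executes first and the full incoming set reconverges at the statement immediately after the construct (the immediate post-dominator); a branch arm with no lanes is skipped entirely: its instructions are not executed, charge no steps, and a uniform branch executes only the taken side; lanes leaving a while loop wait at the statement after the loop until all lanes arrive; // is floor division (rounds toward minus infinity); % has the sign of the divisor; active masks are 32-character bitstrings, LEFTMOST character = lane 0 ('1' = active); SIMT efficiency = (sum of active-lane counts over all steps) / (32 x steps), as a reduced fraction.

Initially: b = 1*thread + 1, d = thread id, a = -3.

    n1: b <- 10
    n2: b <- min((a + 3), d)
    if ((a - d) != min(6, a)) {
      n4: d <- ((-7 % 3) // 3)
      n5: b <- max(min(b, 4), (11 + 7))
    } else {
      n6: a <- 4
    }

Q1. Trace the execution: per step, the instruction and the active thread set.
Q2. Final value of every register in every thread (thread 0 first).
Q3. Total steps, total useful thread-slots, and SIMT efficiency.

step 0: b <- 10                      11111111111111111111111111111111
step 1: b <- min((a + 3), d)         11111111111111111111111111111111
step 2: eval ((a - d) != min(6, a))  11111111111111111111111111111111
step 3: d <- ((-7 % 3) // 3)         01111111111111111111111111111111
step 4: b <- max(min(b, 4), (11 + 7)) 01111111111111111111111111111111
step 5: a <- 4                       10000000000000000000000000000000

Answer: 6 steps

b: 0,18,18,18,18,18,18,18,18,18,18,18,18,18,18,18,18,18,18,18,18,18,18,18,18,18,18,18,18,18,18,18
d: 0,0,0,0,0,0,0,0,0,0,0,0,0,0,0,0,0,0,0,0,0,0,0,0,0,0,0,0,0,0,0,0
a: 4,-3,-3,-3,-3,-3,-3,-3,-3,-3,-3,-3,-3,-3,-3,-3,-3,-3,-3,-3,-3,-3,-3,-3,-3,-3,-3,-3,-3,-3,-3,-3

steps = 6; useful = 159; efficiency = 159/192 = 53/64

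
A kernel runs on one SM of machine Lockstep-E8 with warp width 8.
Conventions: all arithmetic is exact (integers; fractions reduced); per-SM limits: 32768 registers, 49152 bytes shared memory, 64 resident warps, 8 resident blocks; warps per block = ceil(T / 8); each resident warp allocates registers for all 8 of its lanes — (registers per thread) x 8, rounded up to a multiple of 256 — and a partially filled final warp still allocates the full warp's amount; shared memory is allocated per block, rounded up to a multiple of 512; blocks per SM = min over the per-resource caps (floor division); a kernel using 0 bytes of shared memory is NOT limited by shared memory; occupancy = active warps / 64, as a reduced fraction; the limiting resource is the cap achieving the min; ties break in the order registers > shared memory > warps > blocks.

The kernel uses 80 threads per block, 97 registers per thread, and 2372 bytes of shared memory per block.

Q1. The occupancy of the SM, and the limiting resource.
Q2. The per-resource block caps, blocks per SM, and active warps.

Answer: occupancy 15/32, limited by registers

registers: 3 blocks
shared memory: 19 blocks
warps: 6 blocks
blocks: 8 blocks

Answer: 3 blocks, 30 active warps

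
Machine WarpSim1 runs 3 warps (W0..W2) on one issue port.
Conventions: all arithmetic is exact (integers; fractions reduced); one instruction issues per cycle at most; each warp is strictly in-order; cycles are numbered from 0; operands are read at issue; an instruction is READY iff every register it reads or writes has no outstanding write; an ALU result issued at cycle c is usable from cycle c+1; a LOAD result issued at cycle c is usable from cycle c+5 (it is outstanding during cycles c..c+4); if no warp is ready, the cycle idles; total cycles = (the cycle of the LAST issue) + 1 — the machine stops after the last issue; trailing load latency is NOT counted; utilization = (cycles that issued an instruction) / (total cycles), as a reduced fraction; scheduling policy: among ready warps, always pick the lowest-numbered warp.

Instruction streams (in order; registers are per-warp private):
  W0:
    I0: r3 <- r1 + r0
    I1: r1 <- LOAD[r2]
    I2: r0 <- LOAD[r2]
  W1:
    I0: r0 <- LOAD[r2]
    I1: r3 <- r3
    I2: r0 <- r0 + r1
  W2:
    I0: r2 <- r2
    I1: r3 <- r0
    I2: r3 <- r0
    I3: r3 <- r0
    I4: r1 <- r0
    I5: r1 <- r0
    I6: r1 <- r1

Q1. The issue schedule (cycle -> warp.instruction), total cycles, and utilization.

cycle 0: W0.I0
cycle 1: W0.I1
cycle 2: W0.I2
cycle 3: W1.I0
cycle 4: W1.I1
cycle 5: W2.I0
cycle 6: W2.I1
cycle 7: W2.I2
cycle 8: W1.I2
cycle 9: W2.I3
cycle 10: W2.I4
cycle 11: W2.I5
cycle 12: W2.I6

Answer: 13 cycles, utilization 1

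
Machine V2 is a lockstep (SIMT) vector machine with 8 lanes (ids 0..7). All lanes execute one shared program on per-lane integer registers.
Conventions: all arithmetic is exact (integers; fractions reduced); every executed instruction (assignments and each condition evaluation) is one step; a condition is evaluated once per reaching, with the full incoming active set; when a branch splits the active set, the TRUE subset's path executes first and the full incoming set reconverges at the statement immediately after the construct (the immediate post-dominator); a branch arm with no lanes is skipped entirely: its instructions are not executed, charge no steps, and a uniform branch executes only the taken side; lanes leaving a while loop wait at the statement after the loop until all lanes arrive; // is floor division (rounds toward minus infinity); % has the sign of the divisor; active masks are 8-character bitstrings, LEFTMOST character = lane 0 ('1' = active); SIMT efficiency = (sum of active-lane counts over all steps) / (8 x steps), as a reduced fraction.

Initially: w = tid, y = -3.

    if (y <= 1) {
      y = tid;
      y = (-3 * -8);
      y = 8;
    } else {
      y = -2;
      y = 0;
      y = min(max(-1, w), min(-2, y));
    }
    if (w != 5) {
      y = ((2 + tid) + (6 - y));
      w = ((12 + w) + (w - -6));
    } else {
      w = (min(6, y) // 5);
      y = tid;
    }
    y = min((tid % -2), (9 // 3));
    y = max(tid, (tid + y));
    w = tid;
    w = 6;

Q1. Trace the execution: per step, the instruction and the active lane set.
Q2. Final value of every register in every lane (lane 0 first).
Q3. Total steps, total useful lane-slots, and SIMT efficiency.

step 0: eval (y <= 1)                11111111
step 1: y <- tid                     11111111
step 2: y <- (-3 * -8)               11111111
step 3: y <- 8                       11111111
step 4: eval (w != 5)                11111111
step 5: y <- ((2 + tid) + (6 - y))   11111011
step 6: w <- ((12 + w) + (w - -6))   11111011
step 7: w <- (min(6, y) // 5)        00000100
step 8: y <- tid                     00000100
step 9: y <- min((tid % -2), (9 // 3)) 11111111
step 10: y <- max(tid, (tid + y))     11111111
step 11: w <- tid                     11111111
step 12: w <- 6                       11111111

Answer: 13 steps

w: 6,6,6,6,6,6,6,6
y: 0,1,2,3,4,5,6,7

steps = 13; useful = 88; efficiency = 88/104 = 11/13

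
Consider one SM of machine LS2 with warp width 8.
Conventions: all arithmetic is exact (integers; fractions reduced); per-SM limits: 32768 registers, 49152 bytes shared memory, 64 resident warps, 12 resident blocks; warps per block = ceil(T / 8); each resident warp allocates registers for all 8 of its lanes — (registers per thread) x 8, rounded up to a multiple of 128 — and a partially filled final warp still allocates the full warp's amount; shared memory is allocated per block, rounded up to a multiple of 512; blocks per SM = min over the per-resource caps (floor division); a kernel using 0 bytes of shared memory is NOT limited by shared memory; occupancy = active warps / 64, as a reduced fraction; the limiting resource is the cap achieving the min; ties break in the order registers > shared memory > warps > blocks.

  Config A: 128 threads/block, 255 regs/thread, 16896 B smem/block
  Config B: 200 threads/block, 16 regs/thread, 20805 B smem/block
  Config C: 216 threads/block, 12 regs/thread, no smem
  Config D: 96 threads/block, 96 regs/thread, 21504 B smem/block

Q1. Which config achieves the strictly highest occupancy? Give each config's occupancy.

occupancies: A 1/4, B 25/32, C 27/32, D 3/8

Answer: C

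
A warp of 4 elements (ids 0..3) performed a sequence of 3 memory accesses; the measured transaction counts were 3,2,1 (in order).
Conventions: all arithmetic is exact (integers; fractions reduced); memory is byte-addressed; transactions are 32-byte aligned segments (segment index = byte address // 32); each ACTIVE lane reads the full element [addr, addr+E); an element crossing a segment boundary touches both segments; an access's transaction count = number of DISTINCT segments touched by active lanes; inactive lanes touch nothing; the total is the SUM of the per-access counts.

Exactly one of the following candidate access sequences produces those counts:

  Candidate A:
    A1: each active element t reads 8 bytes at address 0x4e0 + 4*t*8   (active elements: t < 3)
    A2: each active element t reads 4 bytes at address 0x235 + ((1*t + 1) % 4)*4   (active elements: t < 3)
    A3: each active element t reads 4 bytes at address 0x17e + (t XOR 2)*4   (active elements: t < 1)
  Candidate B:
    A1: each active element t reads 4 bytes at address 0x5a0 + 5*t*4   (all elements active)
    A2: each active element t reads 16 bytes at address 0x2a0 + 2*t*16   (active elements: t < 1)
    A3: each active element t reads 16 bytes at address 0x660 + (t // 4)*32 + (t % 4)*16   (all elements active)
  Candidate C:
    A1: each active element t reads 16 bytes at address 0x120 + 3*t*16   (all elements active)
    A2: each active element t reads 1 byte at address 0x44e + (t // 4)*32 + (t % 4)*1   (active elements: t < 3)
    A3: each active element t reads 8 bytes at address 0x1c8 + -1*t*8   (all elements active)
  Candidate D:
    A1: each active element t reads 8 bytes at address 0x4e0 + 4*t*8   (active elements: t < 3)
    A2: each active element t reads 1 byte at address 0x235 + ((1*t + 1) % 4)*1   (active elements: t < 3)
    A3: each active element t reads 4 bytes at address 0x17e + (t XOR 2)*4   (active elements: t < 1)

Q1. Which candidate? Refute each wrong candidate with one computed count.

B: A1 gives 2 transactions, not 3
C: A1 gives 4 transactions, not 3
D: A2 gives 1 transaction, not 2
A: all counts match (3,2,1)

Answer: A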